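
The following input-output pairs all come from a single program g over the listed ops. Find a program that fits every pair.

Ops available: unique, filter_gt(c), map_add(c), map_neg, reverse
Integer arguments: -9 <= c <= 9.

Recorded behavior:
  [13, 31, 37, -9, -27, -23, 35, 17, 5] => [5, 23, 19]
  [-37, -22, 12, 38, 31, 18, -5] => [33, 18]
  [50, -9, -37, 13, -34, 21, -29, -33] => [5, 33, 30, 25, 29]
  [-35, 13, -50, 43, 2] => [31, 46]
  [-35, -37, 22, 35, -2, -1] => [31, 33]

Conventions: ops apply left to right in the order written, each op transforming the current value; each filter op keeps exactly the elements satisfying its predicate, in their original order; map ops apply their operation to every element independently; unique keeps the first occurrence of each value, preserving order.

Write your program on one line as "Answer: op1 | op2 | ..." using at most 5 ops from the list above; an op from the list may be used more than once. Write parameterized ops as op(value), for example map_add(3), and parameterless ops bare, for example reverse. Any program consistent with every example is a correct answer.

map_neg | map_add(-3) | filter_gt(3) | map_add(-1)

Check, running the answer program on each example:
  [13, 31, 37, -9, -27, -23, 35, 17, 5] -> [-13, -31, -37, 9, 27, 23, -35, -17, -5] -> [-16, -34, -40, 6, 24, 20, -38, -20, -8] -> [6, 24, 20] -> [5, 23, 19]
  [-37, -22, 12, 38, 31, 18, -5] -> [37, 22, -12, -38, -31, -18, 5] -> [34, 19, -15, -41, -34, -21, 2] -> [34, 19] -> [33, 18]
  [50, -9, -37, 13, -34, 21, -29, -33] -> [-50, 9, 37, -13, 34, -21, 29, 33] -> [-53, 6, 34, -16, 31, -24, 26, 30] -> [6, 34, 31, 26, 30] -> [5, 33, 30, 25, 29]
  [-35, 13, -50, 43, 2] -> [35, -13, 50, -43, -2] -> [32, -16, 47, -46, -5] -> [32, 47] -> [31, 46]
  [-35, -37, 22, 35, -2, -1] -> [35, 37, -22, -35, 2, 1] -> [32, 34, -25, -38, -1, -2] -> [32, 34] -> [31, 33]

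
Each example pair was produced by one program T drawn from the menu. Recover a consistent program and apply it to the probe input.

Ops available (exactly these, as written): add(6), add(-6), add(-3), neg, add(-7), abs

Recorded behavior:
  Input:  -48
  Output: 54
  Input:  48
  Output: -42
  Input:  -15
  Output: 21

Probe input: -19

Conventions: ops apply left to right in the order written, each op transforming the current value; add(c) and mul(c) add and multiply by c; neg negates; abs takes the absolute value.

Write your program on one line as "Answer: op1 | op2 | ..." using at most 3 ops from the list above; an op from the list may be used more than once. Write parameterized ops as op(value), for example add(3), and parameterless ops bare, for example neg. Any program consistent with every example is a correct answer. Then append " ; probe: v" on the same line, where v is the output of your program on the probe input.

neg | add(6) ; probe: 25

Check, running the answer program on each example:
  -48 -> 48 -> 54
  48 -> -48 -> -42
  -15 -> 15 -> 21
  probe: -19 -> 19 -> 25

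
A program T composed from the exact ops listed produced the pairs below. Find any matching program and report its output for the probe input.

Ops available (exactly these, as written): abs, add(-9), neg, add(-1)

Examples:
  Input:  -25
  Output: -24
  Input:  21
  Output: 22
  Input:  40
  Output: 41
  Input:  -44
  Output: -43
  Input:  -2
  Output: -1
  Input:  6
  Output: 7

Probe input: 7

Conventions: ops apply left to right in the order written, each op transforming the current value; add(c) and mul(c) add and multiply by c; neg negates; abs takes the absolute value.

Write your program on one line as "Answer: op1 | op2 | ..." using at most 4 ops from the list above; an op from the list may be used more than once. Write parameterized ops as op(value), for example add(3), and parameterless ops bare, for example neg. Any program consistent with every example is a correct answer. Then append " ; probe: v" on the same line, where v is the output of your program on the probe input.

neg | add(-1) | neg ; probe: 8

Check, running the answer program on each example:
  -25 -> 25 -> 24 -> -24
  21 -> -21 -> -22 -> 22
  40 -> -40 -> -41 -> 41
  -44 -> 44 -> 43 -> -43
  -2 -> 2 -> 1 -> -1
  6 -> -6 -> -7 -> 7
  probe: 7 -> -7 -> -8 -> 8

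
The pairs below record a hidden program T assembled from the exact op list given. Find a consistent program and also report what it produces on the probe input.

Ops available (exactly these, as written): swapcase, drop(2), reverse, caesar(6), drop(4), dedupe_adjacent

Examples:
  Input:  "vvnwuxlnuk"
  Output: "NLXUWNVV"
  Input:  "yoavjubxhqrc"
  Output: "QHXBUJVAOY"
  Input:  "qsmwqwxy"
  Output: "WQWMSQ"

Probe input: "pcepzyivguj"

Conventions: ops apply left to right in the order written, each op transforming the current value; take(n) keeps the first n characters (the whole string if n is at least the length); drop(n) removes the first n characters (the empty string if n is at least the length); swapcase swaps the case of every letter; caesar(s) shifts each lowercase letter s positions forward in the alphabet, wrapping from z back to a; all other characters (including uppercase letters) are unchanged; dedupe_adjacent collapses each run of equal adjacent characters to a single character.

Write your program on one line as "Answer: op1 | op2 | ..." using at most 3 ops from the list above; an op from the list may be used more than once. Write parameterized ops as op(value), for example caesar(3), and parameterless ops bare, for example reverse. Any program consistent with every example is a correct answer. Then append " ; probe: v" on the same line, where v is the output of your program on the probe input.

swapcase | reverse | drop(2) ; probe: "GVIYZPECP"

Check, running the answer program on each example:
  "vvnwuxlnuk" -> "VVNWUXLNUK" -> "KUNLXUWNVV" -> "NLXUWNVV"
  "yoavjubxhqrc" -> "YOAVJUBXHQRC" -> "CRQHXBUJVAOY" -> "QHXBUJVAOY"
  "qsmwqwxy" -> "QSMWQWXY" -> "YXWQWMSQ" -> "WQWMSQ"
  probe: "pcepzyivguj" -> "PCEPZYIVGUJ" -> "JUGVIYZPECP" -> "GVIYZPECP"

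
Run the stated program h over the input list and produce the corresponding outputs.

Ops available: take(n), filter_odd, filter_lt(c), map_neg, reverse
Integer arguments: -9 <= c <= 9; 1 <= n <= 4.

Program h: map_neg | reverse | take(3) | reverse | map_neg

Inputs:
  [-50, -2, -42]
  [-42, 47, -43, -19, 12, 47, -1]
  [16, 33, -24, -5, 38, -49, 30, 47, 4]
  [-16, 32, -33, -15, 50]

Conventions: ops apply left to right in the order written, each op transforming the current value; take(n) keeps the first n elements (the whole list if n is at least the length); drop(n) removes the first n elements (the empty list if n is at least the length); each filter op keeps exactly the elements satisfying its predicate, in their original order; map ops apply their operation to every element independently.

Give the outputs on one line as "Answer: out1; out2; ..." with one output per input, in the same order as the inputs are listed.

[-50, -2, -42]; [12, 47, -1]; [30, 47, 4]; [-33, -15, 50]

Execution, op by op:
  [-50, -2, -42] -> [50, 2, 42] -> [42, 2, 50] -> [42, 2, 50] -> [50, 2, 42] -> [-50, -2, -42]
  [-42, 47, -43, -19, 12, 47, -1] -> [42, -47, 43, 19, -12, -47, 1] -> [1, -47, -12, 19, 43, -47, 42] -> [1, -47, -12] -> [-12, -47, 1] -> [12, 47, -1]
  [16, 33, -24, -5, 38, -49, 30, 47, 4] -> [-16, -33, 24, 5, -38, 49, -30, -47, -4] -> [-4, -47, -30, 49, -38, 5, 24, -33, -16] -> [-4, -47, -30] -> [-30, -47, -4] -> [30, 47, 4]
  [-16, 32, -33, -15, 50] -> [16, -32, 33, 15, -50] -> [-50, 15, 33, -32, 16] -> [-50, 15, 33] -> [33, 15, -50] -> [-33, -15, 50]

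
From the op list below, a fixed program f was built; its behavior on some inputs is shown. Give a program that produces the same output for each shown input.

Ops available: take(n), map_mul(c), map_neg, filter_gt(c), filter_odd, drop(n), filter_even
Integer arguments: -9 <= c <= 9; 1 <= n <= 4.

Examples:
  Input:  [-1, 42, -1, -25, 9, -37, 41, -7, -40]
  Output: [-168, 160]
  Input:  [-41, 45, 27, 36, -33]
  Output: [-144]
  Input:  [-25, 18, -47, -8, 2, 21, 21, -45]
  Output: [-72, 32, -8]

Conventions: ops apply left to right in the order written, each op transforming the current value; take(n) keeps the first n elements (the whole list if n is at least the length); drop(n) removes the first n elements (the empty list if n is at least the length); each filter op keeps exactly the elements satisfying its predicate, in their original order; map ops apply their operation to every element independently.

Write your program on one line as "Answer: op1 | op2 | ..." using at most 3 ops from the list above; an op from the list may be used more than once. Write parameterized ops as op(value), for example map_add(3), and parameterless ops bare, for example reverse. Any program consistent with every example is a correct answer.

filter_even | map_neg | map_mul(4)

Check, running the answer program on each example:
  [-1, 42, -1, -25, 9, -37, 41, -7, -40] -> [42, -40] -> [-42, 40] -> [-168, 160]
  [-41, 45, 27, 36, -33] -> [36] -> [-36] -> [-144]
  [-25, 18, -47, -8, 2, 21, 21, -45] -> [18, -8, 2] -> [-18, 8, -2] -> [-72, 32, -8]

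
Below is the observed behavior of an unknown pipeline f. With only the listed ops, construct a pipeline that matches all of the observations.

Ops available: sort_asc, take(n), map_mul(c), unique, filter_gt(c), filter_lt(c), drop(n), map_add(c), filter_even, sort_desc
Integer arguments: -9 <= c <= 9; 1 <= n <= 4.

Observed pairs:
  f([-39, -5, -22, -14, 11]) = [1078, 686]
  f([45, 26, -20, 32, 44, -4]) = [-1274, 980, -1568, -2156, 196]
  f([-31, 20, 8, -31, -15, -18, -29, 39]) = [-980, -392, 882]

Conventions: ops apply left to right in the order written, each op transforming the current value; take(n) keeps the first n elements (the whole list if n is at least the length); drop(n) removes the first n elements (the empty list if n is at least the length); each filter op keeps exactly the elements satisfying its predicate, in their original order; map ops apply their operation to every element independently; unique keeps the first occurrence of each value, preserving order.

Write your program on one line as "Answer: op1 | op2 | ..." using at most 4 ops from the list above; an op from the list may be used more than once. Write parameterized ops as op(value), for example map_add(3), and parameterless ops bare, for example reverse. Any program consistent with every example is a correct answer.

map_mul(7) | filter_even | map_mul(-7)

Check, running the answer program on each example:
  [-39, -5, -22, -14, 11] -> [-273, -35, -154, -98, 77] -> [-154, -98] -> [1078, 686]
  [45, 26, -20, 32, 44, -4] -> [315, 182, -140, 224, 308, -28] -> [182, -140, 224, 308, -28] -> [-1274, 980, -1568, -2156, 196]
  [-31, 20, 8, -31, -15, -18, -29, 39] -> [-217, 140, 56, -217, -105, -126, -203, 273] -> [140, 56, -126] -> [-980, -392, 882]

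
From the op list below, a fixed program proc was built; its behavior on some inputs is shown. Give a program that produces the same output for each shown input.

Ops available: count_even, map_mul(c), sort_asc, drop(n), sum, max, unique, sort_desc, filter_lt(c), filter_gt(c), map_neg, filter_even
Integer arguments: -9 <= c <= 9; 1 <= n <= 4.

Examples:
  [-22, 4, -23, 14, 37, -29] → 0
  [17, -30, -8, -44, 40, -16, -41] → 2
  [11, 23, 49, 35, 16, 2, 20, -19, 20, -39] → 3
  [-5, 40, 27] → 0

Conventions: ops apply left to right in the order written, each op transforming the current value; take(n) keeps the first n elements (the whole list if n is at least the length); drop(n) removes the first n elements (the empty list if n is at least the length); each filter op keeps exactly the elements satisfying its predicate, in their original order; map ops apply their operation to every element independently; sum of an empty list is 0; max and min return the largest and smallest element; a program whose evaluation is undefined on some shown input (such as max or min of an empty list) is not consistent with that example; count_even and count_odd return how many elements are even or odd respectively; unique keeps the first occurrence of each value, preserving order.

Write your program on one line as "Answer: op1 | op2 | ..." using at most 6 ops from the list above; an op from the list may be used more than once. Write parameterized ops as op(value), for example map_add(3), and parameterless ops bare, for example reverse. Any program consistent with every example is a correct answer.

sort_desc | drop(4) | map_mul(-9) | map_neg | count_even

Check, running the answer program on each example:
  [-22, 4, -23, 14, 37, -29] -> [37, 14, 4, -22, -23, -29] -> [-23, -29] -> [207, 261] -> [-207, -261] -> 0
  [17, -30, -8, -44, 40, -16, -41] -> [40, 17, -8, -16, -30, -41, -44] -> [-30, -41, -44] -> [270, 369, 396] -> [-270, -369, -396] -> 2
  [11, 23, 49, 35, 16, 2, 20, -19, 20, -39] -> [49, 35, 23, 20, 20, 16, 11, 2, -19, -39] -> [20, 16, 11, 2, -19, -39] -> [-180, -144, -99, -18, 171, 351] -> [180, 144, 99, 18, -171, -351] -> 3
  [-5, 40, 27] -> [40, 27, -5] -> [] -> [] -> [] -> 0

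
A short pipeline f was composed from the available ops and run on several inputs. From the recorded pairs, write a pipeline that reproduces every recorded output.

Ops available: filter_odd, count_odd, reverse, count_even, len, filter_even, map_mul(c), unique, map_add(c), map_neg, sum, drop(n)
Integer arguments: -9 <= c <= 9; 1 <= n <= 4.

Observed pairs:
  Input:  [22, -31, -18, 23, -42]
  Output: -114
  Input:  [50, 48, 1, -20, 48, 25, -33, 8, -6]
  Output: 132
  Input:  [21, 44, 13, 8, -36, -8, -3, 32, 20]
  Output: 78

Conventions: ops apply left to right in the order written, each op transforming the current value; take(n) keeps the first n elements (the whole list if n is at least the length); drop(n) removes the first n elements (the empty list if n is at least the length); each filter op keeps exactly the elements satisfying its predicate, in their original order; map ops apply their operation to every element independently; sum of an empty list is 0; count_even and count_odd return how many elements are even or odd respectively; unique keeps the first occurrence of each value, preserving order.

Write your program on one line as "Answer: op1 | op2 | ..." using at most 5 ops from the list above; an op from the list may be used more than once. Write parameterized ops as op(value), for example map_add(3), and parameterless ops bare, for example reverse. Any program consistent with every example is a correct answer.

map_mul(2) | drop(3) | map_mul(3) | sum

Check, running the answer program on each example:
  [22, -31, -18, 23, -42] -> [44, -62, -36, 46, -84] -> [46, -84] -> [138, -252] -> -114
  [50, 48, 1, -20, 48, 25, -33, 8, -6] -> [100, 96, 2, -40, 96, 50, -66, 16, -12] -> [-40, 96, 50, -66, 16, -12] -> [-120, 288, 150, -198, 48, -36] -> 132
  [21, 44, 13, 8, -36, -8, -3, 32, 20] -> [42, 88, 26, 16, -72, -16, -6, 64, 40] -> [16, -72, -16, -6, 64, 40] -> [48, -216, -48, -18, 192, 120] -> 78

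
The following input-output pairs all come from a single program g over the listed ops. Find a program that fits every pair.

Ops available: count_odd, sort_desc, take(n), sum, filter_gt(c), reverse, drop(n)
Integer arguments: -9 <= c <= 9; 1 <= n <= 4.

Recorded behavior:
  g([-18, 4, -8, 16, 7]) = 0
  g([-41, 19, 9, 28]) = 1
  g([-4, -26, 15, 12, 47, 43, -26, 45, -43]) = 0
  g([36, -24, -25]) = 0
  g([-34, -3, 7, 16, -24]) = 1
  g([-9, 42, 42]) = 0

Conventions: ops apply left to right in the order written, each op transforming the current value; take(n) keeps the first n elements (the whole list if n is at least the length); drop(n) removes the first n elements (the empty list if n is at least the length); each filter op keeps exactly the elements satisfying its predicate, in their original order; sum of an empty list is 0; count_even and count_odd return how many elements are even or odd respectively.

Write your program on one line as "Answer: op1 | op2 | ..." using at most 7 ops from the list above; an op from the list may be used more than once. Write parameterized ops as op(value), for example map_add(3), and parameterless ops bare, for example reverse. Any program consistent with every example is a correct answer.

drop(1) | sort_desc | filter_gt(-9) | reverse | take(1) | count_odd

Check, running the answer program on each example:
  [-18, 4, -8, 16, 7] -> [4, -8, 16, 7] -> [16, 7, 4, -8] -> [16, 7, 4, -8] -> [-8, 4, 7, 16] -> [-8] -> 0
  [-41, 19, 9, 28] -> [19, 9, 28] -> [28, 19, 9] -> [28, 19, 9] -> [9, 19, 28] -> [9] -> 1
  [-4, -26, 15, 12, 47, 43, -26, 45, -43] -> [-26, 15, 12, 47, 43, -26, 45, -43] -> [47, 45, 43, 15, 12, -26, -26, -43] -> [47, 45, 43, 15, 12] -> [12, 15, 43, 45, 47] -> [12] -> 0
  [36, -24, -25] -> [-24, -25] -> [-24, -25] -> [] -> [] -> [] -> 0
  [-34, -3, 7, 16, -24] -> [-3, 7, 16, -24] -> [16, 7, -3, -24] -> [16, 7, -3] -> [-3, 7, 16] -> [-3] -> 1
  [-9, 42, 42] -> [42, 42] -> [42, 42] -> [42, 42] -> [42, 42] -> [42] -> 0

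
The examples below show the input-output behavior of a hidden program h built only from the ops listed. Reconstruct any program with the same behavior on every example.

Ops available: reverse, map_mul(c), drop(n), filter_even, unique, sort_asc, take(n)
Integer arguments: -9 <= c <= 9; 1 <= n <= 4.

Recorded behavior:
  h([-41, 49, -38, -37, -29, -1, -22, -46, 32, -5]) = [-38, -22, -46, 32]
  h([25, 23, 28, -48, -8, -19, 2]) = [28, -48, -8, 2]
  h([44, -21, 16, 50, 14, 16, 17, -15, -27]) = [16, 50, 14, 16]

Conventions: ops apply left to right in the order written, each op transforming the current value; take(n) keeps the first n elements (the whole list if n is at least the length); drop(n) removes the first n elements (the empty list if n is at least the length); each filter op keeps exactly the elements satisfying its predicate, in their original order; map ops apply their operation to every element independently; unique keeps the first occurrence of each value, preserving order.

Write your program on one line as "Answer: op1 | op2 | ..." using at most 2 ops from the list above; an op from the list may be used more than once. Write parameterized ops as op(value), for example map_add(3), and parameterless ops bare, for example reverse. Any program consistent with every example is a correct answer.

drop(2) | filter_even

Check, running the answer program on each example:
  [-41, 49, -38, -37, -29, -1, -22, -46, 32, -5] -> [-38, -37, -29, -1, -22, -46, 32, -5] -> [-38, -22, -46, 32]
  [25, 23, 28, -48, -8, -19, 2] -> [28, -48, -8, -19, 2] -> [28, -48, -8, 2]
  [44, -21, 16, 50, 14, 16, 17, -15, -27] -> [16, 50, 14, 16, 17, -15, -27] -> [16, 50, 14, 16]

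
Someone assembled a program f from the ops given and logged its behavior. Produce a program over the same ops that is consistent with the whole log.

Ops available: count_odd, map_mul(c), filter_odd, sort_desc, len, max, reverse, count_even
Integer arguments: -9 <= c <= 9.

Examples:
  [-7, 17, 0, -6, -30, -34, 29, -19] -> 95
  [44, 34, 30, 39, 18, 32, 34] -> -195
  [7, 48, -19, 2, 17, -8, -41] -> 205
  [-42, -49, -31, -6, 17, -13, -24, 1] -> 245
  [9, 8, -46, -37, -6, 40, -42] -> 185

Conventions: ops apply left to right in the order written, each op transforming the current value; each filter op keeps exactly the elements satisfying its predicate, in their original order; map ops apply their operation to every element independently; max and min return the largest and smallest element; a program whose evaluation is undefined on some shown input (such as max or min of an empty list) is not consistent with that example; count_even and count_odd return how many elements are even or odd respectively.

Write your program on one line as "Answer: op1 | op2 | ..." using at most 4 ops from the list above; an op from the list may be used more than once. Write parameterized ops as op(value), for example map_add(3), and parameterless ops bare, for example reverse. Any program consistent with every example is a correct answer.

map_mul(-5) | filter_odd | max

Check, running the answer program on each example:
  [-7, 17, 0, -6, -30, -34, 29, -19] -> [35, -85, 0, 30, 150, 170, -145, 95] -> [35, -85, -145, 95] -> 95
  [44, 34, 30, 39, 18, 32, 34] -> [-220, -170, -150, -195, -90, -160, -170] -> [-195] -> -195
  [7, 48, -19, 2, 17, -8, -41] -> [-35, -240, 95, -10, -85, 40, 205] -> [-35, 95, -85, 205] -> 205
  [-42, -49, -31, -6, 17, -13, -24, 1] -> [210, 245, 155, 30, -85, 65, 120, -5] -> [245, 155, -85, 65, -5] -> 245
  [9, 8, -46, -37, -6, 40, -42] -> [-45, -40, 230, 185, 30, -200, 210] -> [-45, 185] -> 185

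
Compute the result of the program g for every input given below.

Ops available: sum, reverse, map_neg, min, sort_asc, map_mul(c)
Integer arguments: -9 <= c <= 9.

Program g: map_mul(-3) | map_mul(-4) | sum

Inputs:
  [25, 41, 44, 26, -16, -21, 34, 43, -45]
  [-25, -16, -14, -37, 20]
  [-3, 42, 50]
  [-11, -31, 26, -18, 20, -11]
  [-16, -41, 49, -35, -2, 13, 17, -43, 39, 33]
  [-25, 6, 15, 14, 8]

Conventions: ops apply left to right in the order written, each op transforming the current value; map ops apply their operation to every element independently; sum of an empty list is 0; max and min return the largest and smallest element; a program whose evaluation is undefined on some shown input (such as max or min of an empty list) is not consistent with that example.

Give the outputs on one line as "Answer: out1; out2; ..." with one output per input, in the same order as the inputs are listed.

1572; -864; 1068; -300; 168; 216

Execution, op by op:
  [25, 41, 44, 26, -16, -21, 34, 43, -45] -> [-75, -123, -132, -78, 48, 63, -102, -129, 135] -> [300, 492, 528, 312, -192, -252, 408, 516, -540] -> 1572
  [-25, -16, -14, -37, 20] -> [75, 48, 42, 111, -60] -> [-300, -192, -168, -444, 240] -> -864
  [-3, 42, 50] -> [9, -126, -150] -> [-36, 504, 600] -> 1068
  [-11, -31, 26, -18, 20, -11] -> [33, 93, -78, 54, -60, 33] -> [-132, -372, 312, -216, 240, -132] -> -300
  [-16, -41, 49, -35, -2, 13, 17, -43, 39, 33] -> [48, 123, -147, 105, 6, -39, -51, 129, -117, -99] -> [-192, -492, 588, -420, -24, 156, 204, -516, 468, 396] -> 168
  [-25, 6, 15, 14, 8] -> [75, -18, -45, -42, -24] -> [-300, 72, 180, 168, 96] -> 216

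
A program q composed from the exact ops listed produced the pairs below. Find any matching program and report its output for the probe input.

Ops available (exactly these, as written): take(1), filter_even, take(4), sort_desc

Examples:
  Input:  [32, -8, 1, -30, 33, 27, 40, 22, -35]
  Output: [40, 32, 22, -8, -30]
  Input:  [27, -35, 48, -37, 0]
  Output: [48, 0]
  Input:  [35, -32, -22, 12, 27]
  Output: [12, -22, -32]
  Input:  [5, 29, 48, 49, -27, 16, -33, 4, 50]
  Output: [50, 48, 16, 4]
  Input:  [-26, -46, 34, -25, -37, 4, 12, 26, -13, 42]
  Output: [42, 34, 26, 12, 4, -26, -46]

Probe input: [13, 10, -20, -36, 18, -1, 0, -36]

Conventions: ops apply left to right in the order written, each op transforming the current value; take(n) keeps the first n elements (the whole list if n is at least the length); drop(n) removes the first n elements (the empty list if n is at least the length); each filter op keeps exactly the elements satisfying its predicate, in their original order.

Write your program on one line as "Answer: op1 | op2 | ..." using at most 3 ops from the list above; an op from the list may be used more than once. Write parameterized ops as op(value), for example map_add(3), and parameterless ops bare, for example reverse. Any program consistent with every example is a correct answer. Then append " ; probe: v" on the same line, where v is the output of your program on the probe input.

filter_even | sort_desc ; probe: [18, 10, 0, -20, -36, -36]

Check, running the answer program on each example:
  [32, -8, 1, -30, 33, 27, 40, 22, -35] -> [32, -8, -30, 40, 22] -> [40, 32, 22, -8, -30]
  [27, -35, 48, -37, 0] -> [48, 0] -> [48, 0]
  [35, -32, -22, 12, 27] -> [-32, -22, 12] -> [12, -22, -32]
  [5, 29, 48, 49, -27, 16, -33, 4, 50] -> [48, 16, 4, 50] -> [50, 48, 16, 4]
  [-26, -46, 34, -25, -37, 4, 12, 26, -13, 42] -> [-26, -46, 34, 4, 12, 26, 42] -> [42, 34, 26, 12, 4, -26, -46]
  probe: [13, 10, -20, -36, 18, -1, 0, -36] -> [10, -20, -36, 18, 0, -36] -> [18, 10, 0, -20, -36, -36]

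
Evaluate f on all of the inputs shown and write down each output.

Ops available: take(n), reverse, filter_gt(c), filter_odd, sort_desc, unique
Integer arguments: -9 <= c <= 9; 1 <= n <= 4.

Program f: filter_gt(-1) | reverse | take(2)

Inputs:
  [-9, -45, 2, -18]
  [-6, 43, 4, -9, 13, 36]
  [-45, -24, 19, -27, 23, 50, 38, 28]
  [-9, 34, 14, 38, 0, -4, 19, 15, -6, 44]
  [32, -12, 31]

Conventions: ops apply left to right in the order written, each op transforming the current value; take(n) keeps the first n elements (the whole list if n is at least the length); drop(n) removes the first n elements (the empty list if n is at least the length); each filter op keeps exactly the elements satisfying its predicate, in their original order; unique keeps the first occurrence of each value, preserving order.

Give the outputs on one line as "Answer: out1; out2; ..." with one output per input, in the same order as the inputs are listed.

[2]; [36, 13]; [28, 38]; [44, 15]; [31, 32]

Execution, op by op:
  [-9, -45, 2, -18] -> [2] -> [2] -> [2]
  [-6, 43, 4, -9, 13, 36] -> [43, 4, 13, 36] -> [36, 13, 4, 43] -> [36, 13]
  [-45, -24, 19, -27, 23, 50, 38, 28] -> [19, 23, 50, 38, 28] -> [28, 38, 50, 23, 19] -> [28, 38]
  [-9, 34, 14, 38, 0, -4, 19, 15, -6, 44] -> [34, 14, 38, 0, 19, 15, 44] -> [44, 15, 19, 0, 38, 14, 34] -> [44, 15]
  [32, -12, 31] -> [32, 31] -> [31, 32] -> [31, 32]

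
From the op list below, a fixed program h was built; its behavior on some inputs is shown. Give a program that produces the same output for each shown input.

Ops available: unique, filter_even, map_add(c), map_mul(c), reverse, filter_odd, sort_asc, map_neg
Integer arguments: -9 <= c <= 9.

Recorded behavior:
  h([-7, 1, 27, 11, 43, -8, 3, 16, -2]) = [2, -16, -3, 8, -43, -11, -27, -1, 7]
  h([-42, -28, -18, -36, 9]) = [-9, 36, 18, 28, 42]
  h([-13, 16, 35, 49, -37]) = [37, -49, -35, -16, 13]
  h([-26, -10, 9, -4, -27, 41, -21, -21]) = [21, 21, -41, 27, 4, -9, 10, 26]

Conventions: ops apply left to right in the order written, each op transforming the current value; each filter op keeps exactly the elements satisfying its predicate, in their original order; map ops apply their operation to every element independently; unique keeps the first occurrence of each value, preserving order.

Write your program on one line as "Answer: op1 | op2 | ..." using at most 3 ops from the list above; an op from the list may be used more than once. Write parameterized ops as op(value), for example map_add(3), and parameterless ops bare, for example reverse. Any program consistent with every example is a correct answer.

reverse | map_mul(-1)

Check, running the answer program on each example:
  [-7, 1, 27, 11, 43, -8, 3, 16, -2] -> [-2, 16, 3, -8, 43, 11, 27, 1, -7] -> [2, -16, -3, 8, -43, -11, -27, -1, 7]
  [-42, -28, -18, -36, 9] -> [9, -36, -18, -28, -42] -> [-9, 36, 18, 28, 42]
  [-13, 16, 35, 49, -37] -> [-37, 49, 35, 16, -13] -> [37, -49, -35, -16, 13]
  [-26, -10, 9, -4, -27, 41, -21, -21] -> [-21, -21, 41, -27, -4, 9, -10, -26] -> [21, 21, -41, 27, 4, -9, 10, 26]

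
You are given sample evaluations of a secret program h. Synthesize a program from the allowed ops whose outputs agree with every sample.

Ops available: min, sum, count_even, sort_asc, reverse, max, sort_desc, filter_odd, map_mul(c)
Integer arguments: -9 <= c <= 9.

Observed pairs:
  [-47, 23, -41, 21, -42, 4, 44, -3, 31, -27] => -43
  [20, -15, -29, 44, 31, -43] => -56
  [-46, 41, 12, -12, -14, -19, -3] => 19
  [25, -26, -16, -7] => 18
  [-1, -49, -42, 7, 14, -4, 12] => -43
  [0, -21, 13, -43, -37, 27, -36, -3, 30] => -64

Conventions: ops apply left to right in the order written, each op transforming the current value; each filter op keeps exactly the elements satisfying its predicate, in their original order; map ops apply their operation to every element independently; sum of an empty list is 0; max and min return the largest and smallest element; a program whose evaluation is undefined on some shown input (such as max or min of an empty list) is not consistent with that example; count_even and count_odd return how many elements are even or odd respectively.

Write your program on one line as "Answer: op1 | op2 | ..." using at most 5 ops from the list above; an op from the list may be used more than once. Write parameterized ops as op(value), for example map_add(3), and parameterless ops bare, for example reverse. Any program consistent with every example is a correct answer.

filter_odd | sort_asc | reverse | sum

Check, running the answer program on each example:
  [-47, 23, -41, 21, -42, 4, 44, -3, 31, -27] -> [-47, 23, -41, 21, -3, 31, -27] -> [-47, -41, -27, -3, 21, 23, 31] -> [31, 23, 21, -3, -27, -41, -47] -> -43
  [20, -15, -29, 44, 31, -43] -> [-15, -29, 31, -43] -> [-43, -29, -15, 31] -> [31, -15, -29, -43] -> -56
  [-46, 41, 12, -12, -14, -19, -3] -> [41, -19, -3] -> [-19, -3, 41] -> [41, -3, -19] -> 19
  [25, -26, -16, -7] -> [25, -7] -> [-7, 25] -> [25, -7] -> 18
  [-1, -49, -42, 7, 14, -4, 12] -> [-1, -49, 7] -> [-49, -1, 7] -> [7, -1, -49] -> -43
  [0, -21, 13, -43, -37, 27, -36, -3, 30] -> [-21, 13, -43, -37, 27, -3] -> [-43, -37, -21, -3, 13, 27] -> [27, 13, -3, -21, -37, -43] -> -64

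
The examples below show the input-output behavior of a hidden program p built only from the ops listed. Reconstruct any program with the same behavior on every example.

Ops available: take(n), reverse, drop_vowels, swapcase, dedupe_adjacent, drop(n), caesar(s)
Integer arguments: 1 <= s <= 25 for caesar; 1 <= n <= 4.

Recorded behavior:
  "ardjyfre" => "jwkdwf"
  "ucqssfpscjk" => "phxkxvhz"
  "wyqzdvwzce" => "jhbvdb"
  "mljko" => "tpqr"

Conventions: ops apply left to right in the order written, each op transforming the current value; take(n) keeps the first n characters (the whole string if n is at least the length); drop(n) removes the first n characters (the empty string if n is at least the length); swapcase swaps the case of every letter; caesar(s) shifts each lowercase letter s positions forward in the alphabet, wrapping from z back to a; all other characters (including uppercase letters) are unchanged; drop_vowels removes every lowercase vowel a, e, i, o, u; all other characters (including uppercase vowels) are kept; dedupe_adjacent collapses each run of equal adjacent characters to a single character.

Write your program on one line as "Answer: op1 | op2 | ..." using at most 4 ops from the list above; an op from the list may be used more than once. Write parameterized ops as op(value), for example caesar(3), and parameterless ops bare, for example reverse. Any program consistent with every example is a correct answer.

dedupe_adjacent | caesar(5) | drop_vowels | reverse

Check, running the answer program on each example:
  "ardjyfre" -> "ardjyfre" -> "fwiodkwj" -> "fwdkwj" -> "jwkdwf"
  "ucqssfpscjk" -> "ucqsfpscjk" -> "zhvxkuxhop" -> "zhvxkxhp" -> "phxkxvhz"
  "wyqzdvwzce" -> "wyqzdvwzce" -> "bdveiabehj" -> "bdvbhj" -> "jhbvdb"
  "mljko" -> "mljko" -> "rqopt" -> "rqpt" -> "tpqr"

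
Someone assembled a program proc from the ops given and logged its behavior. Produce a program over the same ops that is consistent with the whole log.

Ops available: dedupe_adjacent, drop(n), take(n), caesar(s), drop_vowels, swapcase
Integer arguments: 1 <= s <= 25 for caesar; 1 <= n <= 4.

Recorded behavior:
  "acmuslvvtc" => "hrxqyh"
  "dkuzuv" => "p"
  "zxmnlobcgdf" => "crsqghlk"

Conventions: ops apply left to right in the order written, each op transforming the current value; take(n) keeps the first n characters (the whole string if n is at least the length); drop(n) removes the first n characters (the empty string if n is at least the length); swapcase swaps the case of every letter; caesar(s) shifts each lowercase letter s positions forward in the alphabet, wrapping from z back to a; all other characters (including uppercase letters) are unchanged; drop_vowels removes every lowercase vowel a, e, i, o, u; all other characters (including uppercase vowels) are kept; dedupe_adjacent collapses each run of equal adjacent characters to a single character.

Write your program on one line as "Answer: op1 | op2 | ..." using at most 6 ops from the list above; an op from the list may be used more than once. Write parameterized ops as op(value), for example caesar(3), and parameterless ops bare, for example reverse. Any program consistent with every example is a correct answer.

dedupe_adjacent | drop_vowels | caesar(17) | caesar(14) | drop_vowels

Check, running the answer program on each example:
  "acmuslvvtc" -> "acmuslvtc" -> "cmslvtc" -> "tdjcmkt" -> "hrxqayh" -> "hrxqyh"
  "dkuzuv" -> "dkuzuv" -> "dkzv" -> "ubqm" -> "ipea" -> "p"
  "zxmnlobcgdf" -> "zxmnlobcgdf" -> "zxmnlbcgdf" -> "qodecstxuw" -> "ecrsqghlik" -> "crsqghlk"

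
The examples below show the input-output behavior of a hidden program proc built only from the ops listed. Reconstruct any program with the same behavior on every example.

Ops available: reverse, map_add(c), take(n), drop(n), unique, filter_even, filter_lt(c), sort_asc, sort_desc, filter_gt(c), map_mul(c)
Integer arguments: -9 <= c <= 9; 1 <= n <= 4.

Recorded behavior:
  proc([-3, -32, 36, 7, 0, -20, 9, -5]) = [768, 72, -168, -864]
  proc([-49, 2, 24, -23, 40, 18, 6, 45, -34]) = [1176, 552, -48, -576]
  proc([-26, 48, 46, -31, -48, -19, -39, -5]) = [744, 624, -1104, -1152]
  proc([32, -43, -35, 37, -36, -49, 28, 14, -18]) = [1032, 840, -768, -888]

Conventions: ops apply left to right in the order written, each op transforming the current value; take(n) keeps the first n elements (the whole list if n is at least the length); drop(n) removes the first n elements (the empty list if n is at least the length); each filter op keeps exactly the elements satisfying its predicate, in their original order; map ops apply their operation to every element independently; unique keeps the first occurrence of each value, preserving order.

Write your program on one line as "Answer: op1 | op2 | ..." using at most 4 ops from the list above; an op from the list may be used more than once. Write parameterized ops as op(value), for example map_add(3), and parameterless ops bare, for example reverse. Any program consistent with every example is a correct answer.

map_mul(6) | take(4) | map_mul(-4) | sort_desc

Check, running the answer program on each example:
  [-3, -32, 36, 7, 0, -20, 9, -5] -> [-18, -192, 216, 42, 0, -120, 54, -30] -> [-18, -192, 216, 42] -> [72, 768, -864, -168] -> [768, 72, -168, -864]
  [-49, 2, 24, -23, 40, 18, 6, 45, -34] -> [-294, 12, 144, -138, 240, 108, 36, 270, -204] -> [-294, 12, 144, -138] -> [1176, -48, -576, 552] -> [1176, 552, -48, -576]
  [-26, 48, 46, -31, -48, -19, -39, -5] -> [-156, 288, 276, -186, -288, -114, -234, -30] -> [-156, 288, 276, -186] -> [624, -1152, -1104, 744] -> [744, 624, -1104, -1152]
  [32, -43, -35, 37, -36, -49, 28, 14, -18] -> [192, -258, -210, 222, -216, -294, 168, 84, -108] -> [192, -258, -210, 222] -> [-768, 1032, 840, -888] -> [1032, 840, -768, -888]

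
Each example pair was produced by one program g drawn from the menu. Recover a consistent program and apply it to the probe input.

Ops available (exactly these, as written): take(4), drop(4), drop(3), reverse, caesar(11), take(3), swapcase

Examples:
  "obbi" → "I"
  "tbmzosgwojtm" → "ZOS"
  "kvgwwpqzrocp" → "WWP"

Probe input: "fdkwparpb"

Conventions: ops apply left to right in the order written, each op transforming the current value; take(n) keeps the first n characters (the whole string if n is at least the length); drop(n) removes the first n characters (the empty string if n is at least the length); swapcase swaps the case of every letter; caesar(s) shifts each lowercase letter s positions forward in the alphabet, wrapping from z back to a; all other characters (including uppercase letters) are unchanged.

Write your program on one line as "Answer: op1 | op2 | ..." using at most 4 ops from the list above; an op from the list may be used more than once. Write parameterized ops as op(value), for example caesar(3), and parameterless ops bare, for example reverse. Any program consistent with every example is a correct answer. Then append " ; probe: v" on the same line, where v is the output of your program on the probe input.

drop(3) | take(3) | swapcase ; probe: "WPA"

Check, running the answer program on each example:
  "obbi" -> "i" -> "i" -> "I"
  "tbmzosgwojtm" -> "zosgwojtm" -> "zos" -> "ZOS"
  "kvgwwpqzrocp" -> "wwpqzrocp" -> "wwp" -> "WWP"
  probe: "fdkwparpb" -> "wparpb" -> "wpa" -> "WPA"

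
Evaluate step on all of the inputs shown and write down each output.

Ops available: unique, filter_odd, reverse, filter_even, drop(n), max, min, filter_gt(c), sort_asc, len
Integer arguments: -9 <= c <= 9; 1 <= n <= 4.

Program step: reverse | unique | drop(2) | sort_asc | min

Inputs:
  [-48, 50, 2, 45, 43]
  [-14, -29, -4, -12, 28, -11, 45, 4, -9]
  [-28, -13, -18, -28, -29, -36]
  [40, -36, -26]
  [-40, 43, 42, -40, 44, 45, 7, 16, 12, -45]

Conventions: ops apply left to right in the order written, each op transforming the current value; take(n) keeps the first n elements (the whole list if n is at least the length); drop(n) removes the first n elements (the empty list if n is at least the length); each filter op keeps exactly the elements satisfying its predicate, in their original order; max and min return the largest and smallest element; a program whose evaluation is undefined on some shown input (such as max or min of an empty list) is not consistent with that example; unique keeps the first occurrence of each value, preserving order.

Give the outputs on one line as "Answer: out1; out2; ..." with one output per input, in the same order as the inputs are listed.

Execution, op by op:
  [-48, 50, 2, 45, 43] -> [43, 45, 2, 50, -48] -> [43, 45, 2, 50, -48] -> [2, 50, -48] -> [-48, 2, 50] -> -48
  [-14, -29, -4, -12, 28, -11, 45, 4, -9] -> [-9, 4, 45, -11, 28, -12, -4, -29, -14] -> [-9, 4, 45, -11, 28, -12, -4, -29, -14] -> [45, -11, 28, -12, -4, -29, -14] -> [-29, -14, -12, -11, -4, 28, 45] -> -29
  [-28, -13, -18, -28, -29, -36] -> [-36, -29, -28, -18, -13, -28] -> [-36, -29, -28, -18, -13] -> [-28, -18, -13] -> [-28, -18, -13] -> -28
  [40, -36, -26] -> [-26, -36, 40] -> [-26, -36, 40] -> [40] -> [40] -> 40
  [-40, 43, 42, -40, 44, 45, 7, 16, 12, -45] -> [-45, 12, 16, 7, 45, 44, -40, 42, 43, -40] -> [-45, 12, 16, 7, 45, 44, -40, 42, 43] -> [16, 7, 45, 44, -40, 42, 43] -> [-40, 7, 16, 42, 43, 44, 45] -> -40

-48; -29; -28; 40; -40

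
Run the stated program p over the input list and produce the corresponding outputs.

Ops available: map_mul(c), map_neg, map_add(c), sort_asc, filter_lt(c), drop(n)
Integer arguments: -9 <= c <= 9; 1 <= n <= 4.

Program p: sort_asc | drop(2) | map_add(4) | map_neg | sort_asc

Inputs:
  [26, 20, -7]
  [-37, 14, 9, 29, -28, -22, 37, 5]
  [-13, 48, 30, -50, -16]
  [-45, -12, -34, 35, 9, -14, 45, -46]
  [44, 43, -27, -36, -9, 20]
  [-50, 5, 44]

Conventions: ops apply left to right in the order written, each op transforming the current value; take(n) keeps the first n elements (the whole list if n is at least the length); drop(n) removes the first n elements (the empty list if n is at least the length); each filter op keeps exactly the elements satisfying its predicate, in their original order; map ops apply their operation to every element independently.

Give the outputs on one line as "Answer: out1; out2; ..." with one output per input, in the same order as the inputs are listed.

[-30]; [-41, -33, -18, -13, -9, 18]; [-52, -34, 9]; [-49, -39, -13, 8, 10, 30]; [-48, -47, -24, 5]; [-48]

Execution, op by op:
  [26, 20, -7] -> [-7, 20, 26] -> [26] -> [30] -> [-30] -> [-30]
  [-37, 14, 9, 29, -28, -22, 37, 5] -> [-37, -28, -22, 5, 9, 14, 29, 37] -> [-22, 5, 9, 14, 29, 37] -> [-18, 9, 13, 18, 33, 41] -> [18, -9, -13, -18, -33, -41] -> [-41, -33, -18, -13, -9, 18]
  [-13, 48, 30, -50, -16] -> [-50, -16, -13, 30, 48] -> [-13, 30, 48] -> [-9, 34, 52] -> [9, -34, -52] -> [-52, -34, 9]
  [-45, -12, -34, 35, 9, -14, 45, -46] -> [-46, -45, -34, -14, -12, 9, 35, 45] -> [-34, -14, -12, 9, 35, 45] -> [-30, -10, -8, 13, 39, 49] -> [30, 10, 8, -13, -39, -49] -> [-49, -39, -13, 8, 10, 30]
  [44, 43, -27, -36, -9, 20] -> [-36, -27, -9, 20, 43, 44] -> [-9, 20, 43, 44] -> [-5, 24, 47, 48] -> [5, -24, -47, -48] -> [-48, -47, -24, 5]
  [-50, 5, 44] -> [-50, 5, 44] -> [44] -> [48] -> [-48] -> [-48]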